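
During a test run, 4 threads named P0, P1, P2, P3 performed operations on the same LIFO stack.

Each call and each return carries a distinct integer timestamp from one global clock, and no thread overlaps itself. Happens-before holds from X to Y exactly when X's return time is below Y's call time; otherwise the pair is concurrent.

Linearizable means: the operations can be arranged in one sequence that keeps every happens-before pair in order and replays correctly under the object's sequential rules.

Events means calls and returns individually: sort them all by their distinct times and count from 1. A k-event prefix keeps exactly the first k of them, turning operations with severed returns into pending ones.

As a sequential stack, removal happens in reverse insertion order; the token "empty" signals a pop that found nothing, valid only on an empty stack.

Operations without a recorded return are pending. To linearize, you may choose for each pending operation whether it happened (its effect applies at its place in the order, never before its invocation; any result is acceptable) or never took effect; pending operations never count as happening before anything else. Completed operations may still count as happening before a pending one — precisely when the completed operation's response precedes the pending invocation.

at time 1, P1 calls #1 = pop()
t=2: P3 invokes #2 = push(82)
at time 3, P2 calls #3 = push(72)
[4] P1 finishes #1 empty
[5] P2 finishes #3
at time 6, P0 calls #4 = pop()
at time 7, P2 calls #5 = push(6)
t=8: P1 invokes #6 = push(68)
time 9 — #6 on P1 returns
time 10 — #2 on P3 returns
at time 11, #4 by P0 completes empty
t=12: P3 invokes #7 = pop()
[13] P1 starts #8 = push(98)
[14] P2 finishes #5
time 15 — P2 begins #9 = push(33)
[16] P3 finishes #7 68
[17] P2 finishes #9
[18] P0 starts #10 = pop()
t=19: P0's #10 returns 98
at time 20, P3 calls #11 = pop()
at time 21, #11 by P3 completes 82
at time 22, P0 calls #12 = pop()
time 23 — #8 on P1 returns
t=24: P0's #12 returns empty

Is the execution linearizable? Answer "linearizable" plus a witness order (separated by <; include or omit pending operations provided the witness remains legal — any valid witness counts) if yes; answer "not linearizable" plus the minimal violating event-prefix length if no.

through event 10 a valid linearization exists; event 11 (#4 responding at time 11) ends that
5 completed operations, 20 real-time-consistent orders — every LIFO stack replay fails
every completion of the 1 pending operation (#5) was checked; none linearizes
take #1, #2, #3, #4, #6 (pending dropped): step 4 already fails, because #4 pop() → empty cannot occur there
take #1, #2, #3, #6, #4 (pending dropped): step 5 already fails, because #4 pop() → empty cannot occur there

not linearizable — minimal violating prefix: 11 events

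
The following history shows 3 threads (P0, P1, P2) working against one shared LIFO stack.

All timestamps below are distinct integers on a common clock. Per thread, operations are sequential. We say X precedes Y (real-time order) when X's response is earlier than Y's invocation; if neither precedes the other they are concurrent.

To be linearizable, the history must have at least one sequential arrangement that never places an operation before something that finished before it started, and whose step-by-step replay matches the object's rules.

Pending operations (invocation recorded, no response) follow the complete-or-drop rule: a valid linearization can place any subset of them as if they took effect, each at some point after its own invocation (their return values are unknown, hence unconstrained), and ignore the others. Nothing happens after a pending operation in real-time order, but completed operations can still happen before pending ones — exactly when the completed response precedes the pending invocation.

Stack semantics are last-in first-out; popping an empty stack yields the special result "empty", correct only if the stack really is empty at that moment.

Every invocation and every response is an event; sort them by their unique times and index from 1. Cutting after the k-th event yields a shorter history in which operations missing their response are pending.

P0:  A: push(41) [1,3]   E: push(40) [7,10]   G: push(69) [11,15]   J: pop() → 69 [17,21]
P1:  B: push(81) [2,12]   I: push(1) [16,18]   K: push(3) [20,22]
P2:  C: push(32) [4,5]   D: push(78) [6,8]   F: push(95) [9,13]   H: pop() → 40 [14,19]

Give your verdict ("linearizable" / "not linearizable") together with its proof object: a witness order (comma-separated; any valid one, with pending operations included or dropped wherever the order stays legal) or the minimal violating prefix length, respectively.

linearizable — witness: A, B, C, D, F, E, G, J, H, I, K

after step 1 (A push(41)): stack <41>
after step 2 (B push(81)): stack <41,81>
after step 3 (C push(32)): stack <41,81,32>
after step 4 (D push(78)): stack <41,81,32,78>
after step 5 (F push(95)): stack <41,81,32,78,95>
after step 6 (E push(40)): stack <41,81,32,78,95,40>
after step 7 (G push(69)): stack <41,81,32,78,95,40,69>
after step 8 (J pop() → 69): stack <41,81,32,78,95,40>
after step 9 (H pop() → 40): stack <41,81,32,78,95>
after step 10 (I push(1)): stack <41,81,32,78,95,1>
after step 11 (K push(3)): stack <41,81,32,78,95,1,3>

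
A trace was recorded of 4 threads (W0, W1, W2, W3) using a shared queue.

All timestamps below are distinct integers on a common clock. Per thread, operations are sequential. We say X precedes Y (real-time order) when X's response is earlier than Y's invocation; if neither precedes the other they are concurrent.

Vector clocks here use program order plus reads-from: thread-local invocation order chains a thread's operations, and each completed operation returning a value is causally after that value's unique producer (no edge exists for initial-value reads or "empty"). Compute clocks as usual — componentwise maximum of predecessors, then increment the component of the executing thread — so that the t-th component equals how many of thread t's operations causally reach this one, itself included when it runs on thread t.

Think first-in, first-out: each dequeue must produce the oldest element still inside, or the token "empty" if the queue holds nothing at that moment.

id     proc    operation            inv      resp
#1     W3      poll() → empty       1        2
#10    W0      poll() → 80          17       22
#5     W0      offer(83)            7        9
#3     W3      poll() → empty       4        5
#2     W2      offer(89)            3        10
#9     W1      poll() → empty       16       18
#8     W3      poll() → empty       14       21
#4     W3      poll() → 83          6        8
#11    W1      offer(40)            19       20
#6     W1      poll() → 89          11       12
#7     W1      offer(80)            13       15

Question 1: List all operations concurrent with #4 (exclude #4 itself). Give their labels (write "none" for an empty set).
Answer: #2, #5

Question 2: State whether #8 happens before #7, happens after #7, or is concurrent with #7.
Answer: concurrent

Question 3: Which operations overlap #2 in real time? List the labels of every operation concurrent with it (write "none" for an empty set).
Answer: #3, #4, #5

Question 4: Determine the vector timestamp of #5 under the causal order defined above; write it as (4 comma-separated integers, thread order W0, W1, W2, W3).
Answer: (1, 0, 0, 0)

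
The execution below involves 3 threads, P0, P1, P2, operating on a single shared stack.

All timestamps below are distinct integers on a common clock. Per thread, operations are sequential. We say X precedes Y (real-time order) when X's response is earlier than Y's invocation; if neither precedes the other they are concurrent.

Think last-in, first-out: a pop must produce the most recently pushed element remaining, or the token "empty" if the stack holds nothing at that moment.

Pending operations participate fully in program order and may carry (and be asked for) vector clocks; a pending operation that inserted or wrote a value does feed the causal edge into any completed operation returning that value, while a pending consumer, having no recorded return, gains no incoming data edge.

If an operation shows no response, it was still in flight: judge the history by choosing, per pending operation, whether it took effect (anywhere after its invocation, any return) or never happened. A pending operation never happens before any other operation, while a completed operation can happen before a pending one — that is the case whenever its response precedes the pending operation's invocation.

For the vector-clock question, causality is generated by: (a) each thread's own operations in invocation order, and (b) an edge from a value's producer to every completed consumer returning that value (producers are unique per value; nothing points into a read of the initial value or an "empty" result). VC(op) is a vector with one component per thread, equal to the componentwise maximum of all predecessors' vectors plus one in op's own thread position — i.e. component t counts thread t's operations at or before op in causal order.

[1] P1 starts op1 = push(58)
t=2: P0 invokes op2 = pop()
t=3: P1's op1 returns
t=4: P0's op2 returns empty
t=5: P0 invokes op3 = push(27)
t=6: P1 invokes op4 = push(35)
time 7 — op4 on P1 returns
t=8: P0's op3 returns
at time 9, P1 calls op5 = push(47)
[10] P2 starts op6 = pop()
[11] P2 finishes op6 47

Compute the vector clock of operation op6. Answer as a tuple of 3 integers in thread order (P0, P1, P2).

(0, 3, 1)

VC(op1, invoked at 1): no causal predecessors; +1 on P1 → (0, 1, 0)
VC(op2, invoked at 2): no causal predecessors; +1 on P0 → (1, 0, 0)
VC(op4, invoked at 6): max of VC(op1)=(0, 1, 0), then +1 on thread P1 → (0, 2, 0)
VC(op3, invoked at 5): max of VC(op2)=(1, 0, 0), then +1 on thread P0 → (2, 0, 0)
VC(op5, invoked at 9): max of VC(op4)=(0, 2, 0), then +1 on thread P1 → (0, 3, 0)
VC(op6, invoked at 10): max of VC(op5)=(0, 3, 0), then +1 on thread P2 → (0, 3, 1)
target: VC(op6) = (0, 3, 1)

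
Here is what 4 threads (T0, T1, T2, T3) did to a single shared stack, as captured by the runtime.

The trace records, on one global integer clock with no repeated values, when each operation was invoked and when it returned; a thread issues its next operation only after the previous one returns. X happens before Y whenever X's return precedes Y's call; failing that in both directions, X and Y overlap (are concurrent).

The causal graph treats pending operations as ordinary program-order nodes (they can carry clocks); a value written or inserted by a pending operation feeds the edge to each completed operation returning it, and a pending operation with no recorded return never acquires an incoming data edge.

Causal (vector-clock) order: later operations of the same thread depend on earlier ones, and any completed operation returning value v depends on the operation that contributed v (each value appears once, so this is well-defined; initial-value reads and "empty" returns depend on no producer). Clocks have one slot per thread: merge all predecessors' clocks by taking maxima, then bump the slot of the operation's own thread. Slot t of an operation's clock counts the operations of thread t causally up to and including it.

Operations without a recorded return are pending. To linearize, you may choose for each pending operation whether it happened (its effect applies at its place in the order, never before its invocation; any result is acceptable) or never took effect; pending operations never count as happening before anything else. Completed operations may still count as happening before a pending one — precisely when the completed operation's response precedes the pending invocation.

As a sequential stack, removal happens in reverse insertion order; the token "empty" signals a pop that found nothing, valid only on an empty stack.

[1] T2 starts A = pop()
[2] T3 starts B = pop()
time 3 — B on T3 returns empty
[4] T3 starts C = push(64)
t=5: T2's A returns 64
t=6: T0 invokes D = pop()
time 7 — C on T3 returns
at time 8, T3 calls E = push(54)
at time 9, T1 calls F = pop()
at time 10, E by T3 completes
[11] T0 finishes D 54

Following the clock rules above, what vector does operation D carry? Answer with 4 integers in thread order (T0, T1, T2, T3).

(1, 0, 0, 3)

VC(B, invoked at 2): no causal predecessors; +1 on T3 → (0, 0, 0, 1)
VC(F, invoked at 9): no causal predecessors; +1 on T1 → (0, 1, 0, 0)
invoked at 4, C merges VC(B)=(0, 0, 0, 1) and bumps T3's slot → (0, 0, 0, 2)
invoked at 8, E merges VC(C)=(0, 0, 0, 2) and bumps T3's slot → (0, 0, 0, 3)
invoked at 1, A merges VC(C)=(0, 0, 0, 2) and bumps T2's slot → (0, 0, 1, 2)
invoked at 6, D merges VC(E)=(0, 0, 0, 3) and bumps T0's slot → (1, 0, 0, 3)
target: VC(D) = (1, 0, 0, 3)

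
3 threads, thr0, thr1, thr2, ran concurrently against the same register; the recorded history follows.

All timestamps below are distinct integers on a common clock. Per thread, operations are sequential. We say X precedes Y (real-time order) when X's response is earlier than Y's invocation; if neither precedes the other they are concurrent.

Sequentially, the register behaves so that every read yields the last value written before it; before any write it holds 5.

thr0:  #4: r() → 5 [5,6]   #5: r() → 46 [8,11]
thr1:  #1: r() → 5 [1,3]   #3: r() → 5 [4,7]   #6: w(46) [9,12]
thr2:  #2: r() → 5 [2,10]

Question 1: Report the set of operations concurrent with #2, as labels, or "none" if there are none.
#1, #3, #4, #5, #6

#2 runs from 2 to 10; window-overlapping ops are concurrent
#1 [1,3]: concurrent
#3 [4,7]: concurrent
#4 [5,6]: concurrent
#5 [8,11]: concurrent
#6 [9,12]: concurrent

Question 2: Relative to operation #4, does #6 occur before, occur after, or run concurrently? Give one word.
after

#6 spans [9,12], #4 spans [5,6]
resp(#4)=6 < inv(#6)=9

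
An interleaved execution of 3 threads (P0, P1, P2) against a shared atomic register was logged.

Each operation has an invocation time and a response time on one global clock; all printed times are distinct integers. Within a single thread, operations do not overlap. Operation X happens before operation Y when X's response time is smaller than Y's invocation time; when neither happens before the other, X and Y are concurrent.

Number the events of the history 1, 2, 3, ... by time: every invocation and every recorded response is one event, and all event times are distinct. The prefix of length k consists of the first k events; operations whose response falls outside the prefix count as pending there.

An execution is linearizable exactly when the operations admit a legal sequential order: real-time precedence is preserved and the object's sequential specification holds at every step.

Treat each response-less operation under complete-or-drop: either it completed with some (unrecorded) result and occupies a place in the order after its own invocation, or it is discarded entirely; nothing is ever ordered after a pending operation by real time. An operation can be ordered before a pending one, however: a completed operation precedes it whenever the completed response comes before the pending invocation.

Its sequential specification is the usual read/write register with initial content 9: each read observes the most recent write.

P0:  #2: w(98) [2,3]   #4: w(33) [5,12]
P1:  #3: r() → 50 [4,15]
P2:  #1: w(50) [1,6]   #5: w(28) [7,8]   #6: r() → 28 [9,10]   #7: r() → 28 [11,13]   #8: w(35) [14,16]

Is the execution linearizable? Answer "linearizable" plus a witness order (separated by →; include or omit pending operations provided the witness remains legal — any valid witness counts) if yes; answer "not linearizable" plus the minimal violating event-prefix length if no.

linearizable — witness: #2 → #1 → #3 → #4 → #5 → #6 → #7 → #8

1. #2 w(98), leaving value 98
2. #1 w(50), leaving value 50
3. #3 r() → 50, leaving value 50
4. #4 w(33), leaving value 33
5. #5 w(28), leaving value 28
6. #6 r() → 28, leaving value 28
7. #7 r() → 28, leaving value 28
8. #8 w(35), leaving value 35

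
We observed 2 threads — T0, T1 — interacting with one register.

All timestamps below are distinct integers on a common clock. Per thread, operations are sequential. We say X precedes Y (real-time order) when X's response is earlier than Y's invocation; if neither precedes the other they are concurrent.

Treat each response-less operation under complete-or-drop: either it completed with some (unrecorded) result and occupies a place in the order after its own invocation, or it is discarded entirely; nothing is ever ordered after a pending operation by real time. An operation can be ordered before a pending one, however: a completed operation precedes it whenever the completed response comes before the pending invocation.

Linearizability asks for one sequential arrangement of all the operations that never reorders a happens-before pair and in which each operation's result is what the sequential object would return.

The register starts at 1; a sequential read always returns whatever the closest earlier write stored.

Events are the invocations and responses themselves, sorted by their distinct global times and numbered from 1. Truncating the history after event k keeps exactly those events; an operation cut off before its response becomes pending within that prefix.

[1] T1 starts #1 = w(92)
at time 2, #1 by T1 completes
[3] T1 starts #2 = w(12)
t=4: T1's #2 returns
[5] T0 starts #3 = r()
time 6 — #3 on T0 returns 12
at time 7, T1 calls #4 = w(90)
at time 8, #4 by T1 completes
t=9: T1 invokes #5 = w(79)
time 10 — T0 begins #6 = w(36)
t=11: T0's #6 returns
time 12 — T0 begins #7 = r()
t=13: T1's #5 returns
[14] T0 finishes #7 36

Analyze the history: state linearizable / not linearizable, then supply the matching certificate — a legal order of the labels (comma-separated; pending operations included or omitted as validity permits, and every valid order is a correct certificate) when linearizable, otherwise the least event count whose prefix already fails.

linearizable — witness: #1, #2, #3, #4, #5, #6, #7

step 1: #1 w(92) — value 92
step 2: #2 w(12) — value 12
step 3: #3 r() → 12 — value 12
step 4: #4 w(90) — value 90
step 5: #5 w(79) — value 79
step 6: #6 w(36) — value 36
step 7: #7 r() → 36 — value 36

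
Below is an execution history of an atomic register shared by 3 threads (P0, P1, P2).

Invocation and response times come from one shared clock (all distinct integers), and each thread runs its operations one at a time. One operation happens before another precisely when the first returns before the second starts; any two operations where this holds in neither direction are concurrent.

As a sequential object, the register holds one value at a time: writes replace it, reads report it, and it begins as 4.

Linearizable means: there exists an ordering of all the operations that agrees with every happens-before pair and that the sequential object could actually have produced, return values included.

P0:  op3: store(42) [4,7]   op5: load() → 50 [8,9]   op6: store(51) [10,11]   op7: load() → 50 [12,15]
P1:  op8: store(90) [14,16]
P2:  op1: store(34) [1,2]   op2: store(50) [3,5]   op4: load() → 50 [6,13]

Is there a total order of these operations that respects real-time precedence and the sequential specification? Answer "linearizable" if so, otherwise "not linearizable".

not linearizable

prefix check: 1..14 passes, 1..15 fails once op7's time-15 response joins
real-time-consistent orders of the 7 completed operations: 9 — all fail the atomic register replay
every completion of the 1 pending operation (op8) was checked; none linearizes
sample order op1, op2, op3, op4, op5, op6, op7 (pending dropped) stalls at step 4 — op4 load() → 50 has no legal effect
sample order op1, op2, op3, op5, op4, op6, op7 (pending dropped) stalls at step 4 — op5 load() → 50 has no legal effect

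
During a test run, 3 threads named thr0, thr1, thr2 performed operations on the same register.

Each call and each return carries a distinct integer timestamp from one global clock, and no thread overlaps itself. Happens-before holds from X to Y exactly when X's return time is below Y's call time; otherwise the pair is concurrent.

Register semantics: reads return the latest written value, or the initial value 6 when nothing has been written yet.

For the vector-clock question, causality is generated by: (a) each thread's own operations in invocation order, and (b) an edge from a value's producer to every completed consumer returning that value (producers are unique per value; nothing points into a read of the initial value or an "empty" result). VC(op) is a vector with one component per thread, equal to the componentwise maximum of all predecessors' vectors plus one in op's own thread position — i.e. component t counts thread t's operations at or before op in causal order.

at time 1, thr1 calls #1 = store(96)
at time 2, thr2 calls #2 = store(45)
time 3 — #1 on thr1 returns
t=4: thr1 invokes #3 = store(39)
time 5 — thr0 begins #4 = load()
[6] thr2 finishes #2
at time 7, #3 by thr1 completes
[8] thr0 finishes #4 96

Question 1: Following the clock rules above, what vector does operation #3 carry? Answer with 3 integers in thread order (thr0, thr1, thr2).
(0, 2, 0)

root op #2, invoked 2: fresh clock plus thr2's own tick → (0, 0, 1)
root op #1, invoked 1: fresh clock plus thr1's own tick → (0, 1, 0)
from VC(#1)=(0, 1, 0), #3 (invoked 4) maxes components and bumps thr1 → (0, 2, 0)
from VC(#1)=(0, 1, 0), #4 (invoked 5) maxes components and bumps thr0 → (1, 1, 0)
target: VC(#3) = (0, 2, 0)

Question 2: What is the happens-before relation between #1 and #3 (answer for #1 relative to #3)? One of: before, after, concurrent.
before

#1 spans [1,3], #3 spans [4,7]
resp(#1)=3 < inv(#3)=4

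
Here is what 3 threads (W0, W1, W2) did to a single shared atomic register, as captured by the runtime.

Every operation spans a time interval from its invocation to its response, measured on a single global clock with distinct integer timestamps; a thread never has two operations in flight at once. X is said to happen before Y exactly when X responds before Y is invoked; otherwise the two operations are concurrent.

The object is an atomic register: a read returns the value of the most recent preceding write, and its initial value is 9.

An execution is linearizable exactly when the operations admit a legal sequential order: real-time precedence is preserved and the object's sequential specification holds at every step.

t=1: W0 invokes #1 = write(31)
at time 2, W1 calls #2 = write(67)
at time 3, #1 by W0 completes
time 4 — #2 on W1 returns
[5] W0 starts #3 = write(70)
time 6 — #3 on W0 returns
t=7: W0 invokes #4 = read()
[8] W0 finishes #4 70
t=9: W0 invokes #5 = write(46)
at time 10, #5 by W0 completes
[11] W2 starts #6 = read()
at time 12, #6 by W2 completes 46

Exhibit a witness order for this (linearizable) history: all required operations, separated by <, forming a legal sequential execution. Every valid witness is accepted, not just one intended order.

1. #1 write(31), leaving value 31
2. #2 write(67), leaving value 67
3. #3 write(70), leaving value 70
4. #4 read() → 70, leaving value 70
5. #5 write(46), leaving value 46
6. #6 read() → 46, leaving value 46

#1 < #2 < #3 < #4 < #5 < #6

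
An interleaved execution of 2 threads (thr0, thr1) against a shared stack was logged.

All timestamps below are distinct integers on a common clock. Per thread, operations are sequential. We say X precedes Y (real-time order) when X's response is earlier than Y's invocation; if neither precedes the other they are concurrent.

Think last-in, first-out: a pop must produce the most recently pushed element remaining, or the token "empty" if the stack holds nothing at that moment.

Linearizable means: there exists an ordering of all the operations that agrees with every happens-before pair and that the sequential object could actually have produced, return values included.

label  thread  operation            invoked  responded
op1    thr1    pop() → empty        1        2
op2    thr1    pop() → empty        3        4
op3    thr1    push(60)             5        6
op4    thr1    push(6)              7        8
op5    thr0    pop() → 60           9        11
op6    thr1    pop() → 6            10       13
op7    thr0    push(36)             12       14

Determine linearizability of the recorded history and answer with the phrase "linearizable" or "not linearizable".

linearizable

one valid linearization: op1, op2, op3, op4, op6, op5, op7
after step 1 (op1 pop() → empty): stack <>
after step 2 (op2 pop() → empty): stack <>
after step 3 (op3 push(60)): stack <60>
after step 4 (op4 push(6)): stack <60,6>
after step 5 (op6 pop() → 6): stack <60>
after step 6 (op5 pop() → 60): stack <>
after step 7 (op7 push(36)): stack <36>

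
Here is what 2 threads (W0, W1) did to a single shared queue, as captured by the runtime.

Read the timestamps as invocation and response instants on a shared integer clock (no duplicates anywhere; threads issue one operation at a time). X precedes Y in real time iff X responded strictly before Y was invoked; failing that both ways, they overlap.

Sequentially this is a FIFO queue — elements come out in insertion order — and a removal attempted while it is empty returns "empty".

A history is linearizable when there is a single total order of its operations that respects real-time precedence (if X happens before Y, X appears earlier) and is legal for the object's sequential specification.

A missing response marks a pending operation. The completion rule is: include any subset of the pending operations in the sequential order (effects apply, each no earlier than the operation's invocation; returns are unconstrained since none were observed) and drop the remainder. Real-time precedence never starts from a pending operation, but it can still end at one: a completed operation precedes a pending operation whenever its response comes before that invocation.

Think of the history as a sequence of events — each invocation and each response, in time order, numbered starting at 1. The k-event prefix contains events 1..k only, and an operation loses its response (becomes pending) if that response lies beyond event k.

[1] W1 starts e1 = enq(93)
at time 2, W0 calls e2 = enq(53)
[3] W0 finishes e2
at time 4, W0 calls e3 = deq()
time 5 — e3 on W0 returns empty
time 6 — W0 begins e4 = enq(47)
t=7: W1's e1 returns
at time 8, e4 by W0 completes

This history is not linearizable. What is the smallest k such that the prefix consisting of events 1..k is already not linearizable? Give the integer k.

a valid linearization of events 1..4 exists, for instance e1, e2:
1. e1 enq(93) (pending, included), leaving queue <93>
2. e2 enq(53), leaving queue <93,53>
adding event 5 (e3 responds at 5) leaves no legal real-time order
include/drop combinations of the 1 pending operation (e1) were all tried; none helps
one such order, e2, e3 (pending dropped), breaks at step 2 where e3 deq() → empty is illegal

5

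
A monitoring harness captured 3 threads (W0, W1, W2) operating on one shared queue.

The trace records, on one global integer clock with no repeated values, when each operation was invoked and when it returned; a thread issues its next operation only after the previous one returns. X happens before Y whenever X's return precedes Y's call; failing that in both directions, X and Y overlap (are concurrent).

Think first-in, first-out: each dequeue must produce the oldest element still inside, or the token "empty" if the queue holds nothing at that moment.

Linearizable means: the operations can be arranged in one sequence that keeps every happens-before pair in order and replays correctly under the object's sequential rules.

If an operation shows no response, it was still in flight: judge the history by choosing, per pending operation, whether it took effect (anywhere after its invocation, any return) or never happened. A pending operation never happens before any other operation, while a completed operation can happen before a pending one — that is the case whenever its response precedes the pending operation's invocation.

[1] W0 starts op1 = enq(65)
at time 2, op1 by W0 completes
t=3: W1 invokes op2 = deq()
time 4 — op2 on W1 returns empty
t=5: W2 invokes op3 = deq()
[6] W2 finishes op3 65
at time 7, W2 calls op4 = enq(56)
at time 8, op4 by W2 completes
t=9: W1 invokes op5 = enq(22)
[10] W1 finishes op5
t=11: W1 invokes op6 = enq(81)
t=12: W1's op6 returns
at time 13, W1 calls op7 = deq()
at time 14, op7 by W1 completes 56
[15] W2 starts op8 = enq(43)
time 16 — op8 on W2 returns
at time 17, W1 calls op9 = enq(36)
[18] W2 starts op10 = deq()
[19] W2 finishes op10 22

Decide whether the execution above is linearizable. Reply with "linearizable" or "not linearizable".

the violation lands at event 4, op2's response at time 4: events 1..3 linearize, events 1..4 do not
exhaustive check: the 2 completed queue ops admit one real-time order; illegal
take op1, op2: step 2 already fails, because op2 deq() → empty cannot occur there

not linearizable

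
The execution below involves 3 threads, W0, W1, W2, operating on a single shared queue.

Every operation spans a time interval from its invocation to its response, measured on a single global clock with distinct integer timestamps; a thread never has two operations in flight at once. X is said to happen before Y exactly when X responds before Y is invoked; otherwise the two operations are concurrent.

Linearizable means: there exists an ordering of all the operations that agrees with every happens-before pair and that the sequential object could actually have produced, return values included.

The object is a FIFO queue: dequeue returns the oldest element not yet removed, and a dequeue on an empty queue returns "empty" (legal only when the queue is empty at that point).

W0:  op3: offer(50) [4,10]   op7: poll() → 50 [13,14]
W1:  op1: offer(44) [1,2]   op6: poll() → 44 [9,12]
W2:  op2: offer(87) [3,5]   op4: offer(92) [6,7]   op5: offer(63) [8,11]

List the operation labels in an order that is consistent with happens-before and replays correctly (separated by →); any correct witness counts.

op1 → op3 → op2 → op4 → op5 → op6 → op7

after step 1 (op1 offer(44)): queue <44>
after step 2 (op3 offer(50)): queue <44,50>
after step 3 (op2 offer(87)): queue <44,50,87>
after step 4 (op4 offer(92)): queue <44,50,87,92>
after step 5 (op5 offer(63)): queue <44,50,87,92,63>
after step 6 (op6 poll() → 44): queue <50,87,92,63>
after step 7 (op7 poll() → 50): queue <87,92,63>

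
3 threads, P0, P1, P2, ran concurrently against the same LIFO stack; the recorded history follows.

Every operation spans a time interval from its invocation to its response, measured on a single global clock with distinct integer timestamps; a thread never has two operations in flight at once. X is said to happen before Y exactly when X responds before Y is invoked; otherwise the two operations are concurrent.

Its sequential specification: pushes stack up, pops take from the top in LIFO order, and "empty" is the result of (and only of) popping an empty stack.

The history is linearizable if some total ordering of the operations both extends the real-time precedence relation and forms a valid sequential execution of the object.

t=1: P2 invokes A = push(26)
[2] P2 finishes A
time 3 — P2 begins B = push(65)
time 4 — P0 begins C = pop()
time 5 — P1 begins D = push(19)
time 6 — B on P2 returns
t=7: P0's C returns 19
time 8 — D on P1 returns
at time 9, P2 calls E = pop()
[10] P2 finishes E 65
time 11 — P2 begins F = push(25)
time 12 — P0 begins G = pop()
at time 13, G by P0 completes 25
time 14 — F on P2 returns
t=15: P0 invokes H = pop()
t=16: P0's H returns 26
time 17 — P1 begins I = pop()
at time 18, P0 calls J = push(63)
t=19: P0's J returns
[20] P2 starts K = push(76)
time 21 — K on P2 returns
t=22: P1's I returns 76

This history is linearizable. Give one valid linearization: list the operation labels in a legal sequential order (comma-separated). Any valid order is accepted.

A, B, D, C, E, F, G, H, J, K, I

after step 1 (A push(26)): stack <26>
after step 2 (B push(65)): stack <26,65>
after step 3 (D push(19)): stack <26,65,19>
after step 4 (C pop() → 19): stack <26,65>
after step 5 (E pop() → 65): stack <26>
after step 6 (F push(25)): stack <26,25>
after step 7 (G pop() → 25): stack <26>
after step 8 (H pop() → 26): stack <>
after step 9 (J push(63)): stack <63>
after step 10 (K push(76)): stack <63,76>
after step 11 (I pop() → 76): stack <63>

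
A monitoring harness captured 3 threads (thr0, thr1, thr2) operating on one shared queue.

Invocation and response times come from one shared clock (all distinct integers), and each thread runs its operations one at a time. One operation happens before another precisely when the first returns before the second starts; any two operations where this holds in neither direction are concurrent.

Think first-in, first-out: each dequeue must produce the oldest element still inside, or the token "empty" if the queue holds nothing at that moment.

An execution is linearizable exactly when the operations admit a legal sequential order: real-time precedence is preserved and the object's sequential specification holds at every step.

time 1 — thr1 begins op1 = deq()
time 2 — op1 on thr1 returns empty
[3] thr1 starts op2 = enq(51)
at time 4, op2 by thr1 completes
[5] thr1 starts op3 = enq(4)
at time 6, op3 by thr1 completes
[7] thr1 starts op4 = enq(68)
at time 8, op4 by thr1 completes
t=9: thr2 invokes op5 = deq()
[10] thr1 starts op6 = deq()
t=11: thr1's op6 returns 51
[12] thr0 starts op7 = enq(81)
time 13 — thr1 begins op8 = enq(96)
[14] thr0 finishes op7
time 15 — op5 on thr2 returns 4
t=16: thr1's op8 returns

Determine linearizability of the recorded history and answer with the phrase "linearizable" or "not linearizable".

linearizable

a witness: op1, op2, op3, op4, op6, op5, op7, op8
step 1: op1 deq() → empty — queue <>
step 2: op2 enq(51) — queue <51>
step 3: op3 enq(4) — queue <51,4>
step 4: op4 enq(68) — queue <51,4,68>
step 5: op6 deq() → 51 — queue <4,68>
step 6: op5 deq() → 4 — queue <68>
step 7: op7 enq(81) — queue <68,81>
step 8: op8 enq(96) — queue <68,81,96>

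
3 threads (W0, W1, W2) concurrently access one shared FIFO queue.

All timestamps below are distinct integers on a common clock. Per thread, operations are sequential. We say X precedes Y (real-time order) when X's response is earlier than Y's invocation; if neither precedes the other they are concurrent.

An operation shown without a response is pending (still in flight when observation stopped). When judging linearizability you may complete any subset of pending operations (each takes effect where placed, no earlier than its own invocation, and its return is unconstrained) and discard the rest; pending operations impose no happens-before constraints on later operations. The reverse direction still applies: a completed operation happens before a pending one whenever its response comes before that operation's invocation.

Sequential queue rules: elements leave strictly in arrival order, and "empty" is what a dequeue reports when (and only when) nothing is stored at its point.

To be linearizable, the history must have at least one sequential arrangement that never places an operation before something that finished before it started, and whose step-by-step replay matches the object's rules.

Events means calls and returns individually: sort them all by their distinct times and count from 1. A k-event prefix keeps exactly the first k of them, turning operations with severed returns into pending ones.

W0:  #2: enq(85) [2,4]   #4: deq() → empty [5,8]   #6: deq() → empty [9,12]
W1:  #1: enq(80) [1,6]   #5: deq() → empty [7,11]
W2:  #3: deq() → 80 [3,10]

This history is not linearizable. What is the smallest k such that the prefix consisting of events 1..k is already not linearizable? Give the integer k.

a valid linearization of events 1..10 exists, for instance #1, #2, #3, #5, #4:
after step 1 (#1 enq(80)): queue <80>
after step 2 (#2 enq(85)): queue <80,85>
after step 3 (#3 deq() → 80): queue <85>
after step 4 (#5 deq() (pending, included)): queue <>
after step 5 (#4 deq() → empty): queue <>
once event 11 joins (#5's response, time 11), exhaustive search finds no witness
every completion of the 1 pending operation (#6) was checked; none linearizes
e.g. #1, #2, #3, #4, #5 (pending dropped): illegal at step 4, since #4 deq() → empty cannot apply there
e.g. #1, #2, #3, #5, #4 (pending dropped): illegal at step 4, since #5 deq() → empty cannot apply there

11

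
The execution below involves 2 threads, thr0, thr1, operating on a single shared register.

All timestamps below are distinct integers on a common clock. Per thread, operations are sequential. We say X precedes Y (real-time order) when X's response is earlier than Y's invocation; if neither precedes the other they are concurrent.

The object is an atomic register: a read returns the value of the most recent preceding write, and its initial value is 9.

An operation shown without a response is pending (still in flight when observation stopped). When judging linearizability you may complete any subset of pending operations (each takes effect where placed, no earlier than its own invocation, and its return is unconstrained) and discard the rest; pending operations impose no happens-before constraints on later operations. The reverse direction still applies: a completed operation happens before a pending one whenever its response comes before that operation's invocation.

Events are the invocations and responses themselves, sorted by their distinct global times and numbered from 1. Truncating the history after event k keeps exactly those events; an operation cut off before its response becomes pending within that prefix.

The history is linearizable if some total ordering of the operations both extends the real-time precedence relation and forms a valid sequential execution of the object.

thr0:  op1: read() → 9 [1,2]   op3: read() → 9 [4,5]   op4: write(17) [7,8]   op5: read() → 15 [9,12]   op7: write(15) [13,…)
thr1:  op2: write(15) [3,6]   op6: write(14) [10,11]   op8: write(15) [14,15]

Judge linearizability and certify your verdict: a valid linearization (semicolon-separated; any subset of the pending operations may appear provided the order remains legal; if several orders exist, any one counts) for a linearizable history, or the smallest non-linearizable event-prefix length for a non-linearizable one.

already the first 12 events (up to op5's response at time 12) admit no linearization; the first 11 still do
the 6 completed operations admit 4 real-time orders; each fails the register replay
one such order, op1, op2, op3, op4, op5, op6, breaks at step 3 where op3 read() → 9 is illegal
one such order, op1, op2, op3, op4, op6, op5, breaks at step 3 where op3 read() → 9 is illegal

not linearizable — minimal violating prefix: 12 events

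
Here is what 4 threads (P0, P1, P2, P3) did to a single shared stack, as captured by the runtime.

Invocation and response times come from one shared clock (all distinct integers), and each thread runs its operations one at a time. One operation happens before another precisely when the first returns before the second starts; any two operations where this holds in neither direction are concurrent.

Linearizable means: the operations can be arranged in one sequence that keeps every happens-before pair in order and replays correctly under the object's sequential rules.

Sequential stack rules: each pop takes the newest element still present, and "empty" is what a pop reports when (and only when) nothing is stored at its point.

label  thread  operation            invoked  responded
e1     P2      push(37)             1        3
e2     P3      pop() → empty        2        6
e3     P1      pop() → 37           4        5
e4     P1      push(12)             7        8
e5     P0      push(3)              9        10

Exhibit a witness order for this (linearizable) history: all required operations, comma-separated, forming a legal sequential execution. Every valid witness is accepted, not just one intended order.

step 1: e1 push(37) — stack <37>
step 2: e3 pop() → 37 — stack <>
step 3: e2 pop() → empty — stack <>
step 4: e4 push(12) — stack <12>
step 5: e5 push(3) — stack <12,3>

e1, e3, e2, e4, e5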